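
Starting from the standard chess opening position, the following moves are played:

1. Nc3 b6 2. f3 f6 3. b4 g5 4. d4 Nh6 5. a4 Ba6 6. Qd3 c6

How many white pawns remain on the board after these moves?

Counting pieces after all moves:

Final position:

  a b c d e f g h
  ─────────────────
8│♜ ♞ · ♛ ♚ ♝ · ♜│8
7│♟ · · ♟ ♟ · · ♟│7
6│♝ ♟ ♟ · · ♟ · ♞│6
5│· · · · · · ♟ ·│5
4│♙ ♙ · ♙ · · · ·│4
3│· · ♘ ♕ · ♙ · ·│3
2│· · ♙ · ♙ · ♙ ♙│2
1│♖ · ♗ · ♔ ♗ ♘ ♖│1
  ─────────────────
  a b c d e f g h


8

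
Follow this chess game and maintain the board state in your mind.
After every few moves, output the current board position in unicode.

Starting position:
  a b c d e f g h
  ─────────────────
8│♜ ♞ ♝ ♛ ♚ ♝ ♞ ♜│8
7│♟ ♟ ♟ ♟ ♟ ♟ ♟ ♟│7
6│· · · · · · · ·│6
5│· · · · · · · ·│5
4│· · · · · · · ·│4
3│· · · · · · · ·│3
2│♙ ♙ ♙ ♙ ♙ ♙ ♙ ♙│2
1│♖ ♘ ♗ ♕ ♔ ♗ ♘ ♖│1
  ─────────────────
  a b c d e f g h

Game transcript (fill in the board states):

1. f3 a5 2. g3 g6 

  a b c d e f g h
  ─────────────────
8│♜ ♞ ♝ ♛ ♚ ♝ ♞ ♜│8
7│· ♟ ♟ ♟ ♟ ♟ · ♟│7
6│· · · · · · ♟ ·│6
5│♟ · · · · · · ·│5
4│· · · · · · · ·│4
3│· · · · · ♙ ♙ ·│3
2│♙ ♙ ♙ ♙ ♙ · · ♙│2
1│♖ ♘ ♗ ♕ ♔ ♗ ♘ ♖│1
  ─────────────────
  a b c d e f g h

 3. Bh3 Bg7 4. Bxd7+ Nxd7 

  a b c d e f g h
  ─────────────────
8│♜ · ♝ ♛ ♚ · ♞ ♜│8
7│· ♟ ♟ ♞ ♟ ♟ ♝ ♟│7
6│· · · · · · ♟ ·│6
5│♟ · · · · · · ·│5
4│· · · · · · · ·│4
3│· · · · · ♙ ♙ ·│3
2│♙ ♙ ♙ ♙ ♙ · · ♙│2
1│♖ ♘ ♗ ♕ ♔ · ♘ ♖│1
  ─────────────────
  a b c d e f g h

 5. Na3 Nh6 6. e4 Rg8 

  a b c d e f g h
  ─────────────────
8│♜ · ♝ ♛ ♚ · ♜ ·│8
7│· ♟ ♟ ♞ ♟ ♟ ♝ ♟│7
6│· · · · · · ♟ ♞│6
5│♟ · · · · · · ·│5
4│· · · · ♙ · · ·│4
3│♘ · · · · ♙ ♙ ·│3
2│♙ ♙ ♙ ♙ · · · ♙│2
1│♖ · ♗ ♕ ♔ · ♘ ♖│1
  ─────────────────
  a b c d e f g h

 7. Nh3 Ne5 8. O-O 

  a b c d e f g h
  ─────────────────
8│♜ · ♝ ♛ ♚ · ♜ ·│8
7│· ♟ ♟ · ♟ ♟ ♝ ♟│7
6│· · · · · · ♟ ♞│6
5│♟ · · · ♞ · · ·│5
4│· · · · ♙ · · ·│4
3│♘ · · · · ♙ ♙ ♘│3
2│♙ ♙ ♙ ♙ · · · ♙│2
1│♖ · ♗ ♕ · ♖ ♔ ·│1
  ─────────────────
  a b c d e f g h


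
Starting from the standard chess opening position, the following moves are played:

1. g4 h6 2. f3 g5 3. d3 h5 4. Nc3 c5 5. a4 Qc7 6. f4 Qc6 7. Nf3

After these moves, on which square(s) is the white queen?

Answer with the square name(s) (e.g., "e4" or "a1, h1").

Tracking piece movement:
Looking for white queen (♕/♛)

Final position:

  a b c d e f g h
  ─────────────────
8│♜ ♞ ♝ · ♚ ♝ ♞ ♜│8
7│♟ ♟ · ♟ ♟ ♟ · ·│7
6│· · ♛ · · · · ·│6
5│· · ♟ · · · ♟ ♟│5
4│♙ · · · · ♙ ♙ ·│4
3│· · ♘ ♙ · ♘ · ·│3
2│· ♙ ♙ · ♙ · · ♙│2
1│♖ · ♗ ♕ ♔ ♗ · ♖│1
  ─────────────────
  a b c d e f g h


d1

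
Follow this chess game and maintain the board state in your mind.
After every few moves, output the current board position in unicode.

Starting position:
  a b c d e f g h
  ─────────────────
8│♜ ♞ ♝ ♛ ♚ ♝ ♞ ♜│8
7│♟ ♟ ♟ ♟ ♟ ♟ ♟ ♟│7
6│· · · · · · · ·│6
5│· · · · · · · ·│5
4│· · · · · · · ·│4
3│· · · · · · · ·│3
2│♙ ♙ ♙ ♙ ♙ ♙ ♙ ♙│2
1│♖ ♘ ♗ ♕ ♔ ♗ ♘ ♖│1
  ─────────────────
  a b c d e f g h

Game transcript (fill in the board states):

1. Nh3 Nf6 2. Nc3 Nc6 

  a b c d e f g h
  ─────────────────
8│♜ · ♝ ♛ ♚ ♝ · ♜│8
7│♟ ♟ ♟ ♟ ♟ ♟ ♟ ♟│7
6│· · ♞ · · ♞ · ·│6
5│· · · · · · · ·│5
4│· · · · · · · ·│4
3│· · ♘ · · · · ♘│3
2│♙ ♙ ♙ ♙ ♙ ♙ ♙ ♙│2
1│♖ · ♗ ♕ ♔ ♗ · ♖│1
  ─────────────────
  a b c d e f g h

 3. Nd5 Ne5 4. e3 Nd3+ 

  a b c d e f g h
  ─────────────────
8│♜ · ♝ ♛ ♚ ♝ · ♜│8
7│♟ ♟ ♟ ♟ ♟ ♟ ♟ ♟│7
6│· · · · · ♞ · ·│6
5│· · · ♘ · · · ·│5
4│· · · · · · · ·│4
3│· · · ♞ ♙ · · ♘│3
2│♙ ♙ ♙ ♙ · ♙ ♙ ♙│2
1│♖ · ♗ ♕ ♔ ♗ · ♖│1
  ─────────────────
  a b c d e f g h

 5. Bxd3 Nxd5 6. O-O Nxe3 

  a b c d e f g h
  ─────────────────
8│♜ · ♝ ♛ ♚ ♝ · ♜│8
7│♟ ♟ ♟ ♟ ♟ ♟ ♟ ♟│7
6│· · · · · · · ·│6
5│· · · · · · · ·│5
4│· · · · · · · ·│4
3│· · · ♗ ♞ · · ♘│3
2│♙ ♙ ♙ ♙ · ♙ ♙ ♙│2
1│♖ · ♗ ♕ · ♖ ♔ ·│1
  ─────────────────
  a b c d e f g h

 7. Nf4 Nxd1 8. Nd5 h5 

  a b c d e f g h
  ─────────────────
8│♜ · ♝ ♛ ♚ ♝ · ♜│8
7│♟ ♟ ♟ ♟ ♟ ♟ ♟ ·│7
6│· · · · · · · ·│6
5│· · · ♘ · · · ♟│5
4│· · · · · · · ·│4
3│· · · ♗ · · · ·│3
2│♙ ♙ ♙ ♙ · ♙ ♙ ♙│2
1│♖ · ♗ ♞ · ♖ ♔ ·│1
  ─────────────────
  a b c d e f g h

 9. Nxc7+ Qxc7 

  a b c d e f g h
  ─────────────────
8│♜ · ♝ · ♚ ♝ · ♜│8
7│♟ ♟ ♛ ♟ ♟ ♟ ♟ ·│7
6│· · · · · · · ·│6
5│· · · · · · · ♟│5
4│· · · · · · · ·│4
3│· · · ♗ · · · ·│3
2│♙ ♙ ♙ ♙ · ♙ ♙ ♙│2
1│♖ · ♗ ♞ · ♖ ♔ ·│1
  ─────────────────
  a b c d e f g h


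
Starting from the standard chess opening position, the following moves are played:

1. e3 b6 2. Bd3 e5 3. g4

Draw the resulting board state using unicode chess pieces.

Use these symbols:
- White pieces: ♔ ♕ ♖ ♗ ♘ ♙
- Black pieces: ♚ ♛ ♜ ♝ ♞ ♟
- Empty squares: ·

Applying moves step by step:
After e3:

♜ ♞ ♝ ♛ ♚ ♝ ♞ ♜
♟ ♟ ♟ ♟ ♟ ♟ ♟ ♟
· · · · · · · ·
· · · · · · · ·
· · · · · · · ·
· · · · ♙ · · ·
♙ ♙ ♙ ♙ · ♙ ♙ ♙
♖ ♘ ♗ ♕ ♔ ♗ ♘ ♖


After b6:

♜ ♞ ♝ ♛ ♚ ♝ ♞ ♜
♟ · ♟ ♟ ♟ ♟ ♟ ♟
· ♟ · · · · · ·
· · · · · · · ·
· · · · · · · ·
· · · · ♙ · · ·
♙ ♙ ♙ ♙ · ♙ ♙ ♙
♖ ♘ ♗ ♕ ♔ ♗ ♘ ♖


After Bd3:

♜ ♞ ♝ ♛ ♚ ♝ ♞ ♜
♟ · ♟ ♟ ♟ ♟ ♟ ♟
· ♟ · · · · · ·
· · · · · · · ·
· · · · · · · ·
· · · ♗ ♙ · · ·
♙ ♙ ♙ ♙ · ♙ ♙ ♙
♖ ♘ ♗ ♕ ♔ · ♘ ♖


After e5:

♜ ♞ ♝ ♛ ♚ ♝ ♞ ♜
♟ · ♟ ♟ · ♟ ♟ ♟
· ♟ · · · · · ·
· · · · ♟ · · ·
· · · · · · · ·
· · · ♗ ♙ · · ·
♙ ♙ ♙ ♙ · ♙ ♙ ♙
♖ ♘ ♗ ♕ ♔ · ♘ ♖


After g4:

♜ ♞ ♝ ♛ ♚ ♝ ♞ ♜
♟ · ♟ ♟ · ♟ ♟ ♟
· ♟ · · · · · ·
· · · · ♟ · · ·
· · · · · · ♙ ·
· · · ♗ ♙ · · ·
♙ ♙ ♙ ♙ · ♙ · ♙
♖ ♘ ♗ ♕ ♔ · ♘ ♖



  a b c d e f g h
  ─────────────────
8│♜ ♞ ♝ ♛ ♚ ♝ ♞ ♜│8
7│♟ · ♟ ♟ · ♟ ♟ ♟│7
6│· ♟ · · · · · ·│6
5│· · · · ♟ · · ·│5
4│· · · · · · ♙ ·│4
3│· · · ♗ ♙ · · ·│3
2│♙ ♙ ♙ ♙ · ♙ · ♙│2
1│♖ ♘ ♗ ♕ ♔ · ♘ ♖│1
  ─────────────────
  a b c d e f g h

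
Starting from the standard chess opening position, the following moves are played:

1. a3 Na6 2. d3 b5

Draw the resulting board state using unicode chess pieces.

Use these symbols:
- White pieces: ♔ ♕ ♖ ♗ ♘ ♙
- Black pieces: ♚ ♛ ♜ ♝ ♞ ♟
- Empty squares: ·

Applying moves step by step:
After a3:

♜ ♞ ♝ ♛ ♚ ♝ ♞ ♜
♟ ♟ ♟ ♟ ♟ ♟ ♟ ♟
· · · · · · · ·
· · · · · · · ·
· · · · · · · ·
♙ · · · · · · ·
· ♙ ♙ ♙ ♙ ♙ ♙ ♙
♖ ♘ ♗ ♕ ♔ ♗ ♘ ♖


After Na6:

♜ · ♝ ♛ ♚ ♝ ♞ ♜
♟ ♟ ♟ ♟ ♟ ♟ ♟ ♟
♞ · · · · · · ·
· · · · · · · ·
· · · · · · · ·
♙ · · · · · · ·
· ♙ ♙ ♙ ♙ ♙ ♙ ♙
♖ ♘ ♗ ♕ ♔ ♗ ♘ ♖


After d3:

♜ · ♝ ♛ ♚ ♝ ♞ ♜
♟ ♟ ♟ ♟ ♟ ♟ ♟ ♟
♞ · · · · · · ·
· · · · · · · ·
· · · · · · · ·
♙ · · ♙ · · · ·
· ♙ ♙ · ♙ ♙ ♙ ♙
♖ ♘ ♗ ♕ ♔ ♗ ♘ ♖


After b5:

♜ · ♝ ♛ ♚ ♝ ♞ ♜
♟ · ♟ ♟ ♟ ♟ ♟ ♟
♞ · · · · · · ·
· ♟ · · · · · ·
· · · · · · · ·
♙ · · ♙ · · · ·
· ♙ ♙ · ♙ ♙ ♙ ♙
♖ ♘ ♗ ♕ ♔ ♗ ♘ ♖



  a b c d e f g h
  ─────────────────
8│♜ · ♝ ♛ ♚ ♝ ♞ ♜│8
7│♟ · ♟ ♟ ♟ ♟ ♟ ♟│7
6│♞ · · · · · · ·│6
5│· ♟ · · · · · ·│5
4│· · · · · · · ·│4
3│♙ · · ♙ · · · ·│3
2│· ♙ ♙ · ♙ ♙ ♙ ♙│2
1│♖ ♘ ♗ ♕ ♔ ♗ ♘ ♖│1
  ─────────────────
  a b c d e f g h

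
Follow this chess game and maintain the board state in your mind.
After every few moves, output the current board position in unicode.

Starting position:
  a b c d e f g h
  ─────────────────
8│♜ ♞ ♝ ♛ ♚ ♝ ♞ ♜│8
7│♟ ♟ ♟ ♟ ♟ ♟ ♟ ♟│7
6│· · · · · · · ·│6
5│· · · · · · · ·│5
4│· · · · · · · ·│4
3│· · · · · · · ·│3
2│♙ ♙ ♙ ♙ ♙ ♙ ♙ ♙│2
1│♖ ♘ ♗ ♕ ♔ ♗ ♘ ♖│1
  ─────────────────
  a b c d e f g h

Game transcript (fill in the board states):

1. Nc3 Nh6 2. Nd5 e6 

  a b c d e f g h
  ─────────────────
8│♜ ♞ ♝ ♛ ♚ ♝ · ♜│8
7│♟ ♟ ♟ ♟ · ♟ ♟ ♟│7
6│· · · · ♟ · · ♞│6
5│· · · ♘ · · · ·│5
4│· · · · · · · ·│4
3│· · · · · · · ·│3
2│♙ ♙ ♙ ♙ ♙ ♙ ♙ ♙│2
1│♖ · ♗ ♕ ♔ ♗ ♘ ♖│1
  ─────────────────
  a b c d e f g h

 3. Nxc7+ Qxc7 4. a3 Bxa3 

  a b c d e f g h
  ─────────────────
8│♜ ♞ ♝ · ♚ · · ♜│8
7│♟ ♟ ♛ ♟ · ♟ ♟ ♟│7
6│· · · · ♟ · · ♞│6
5│· · · · · · · ·│5
4│· · · · · · · ·│4
3│♝ · · · · · · ·│3
2│· ♙ ♙ ♙ ♙ ♙ ♙ ♙│2
1│♖ · ♗ ♕ ♔ ♗ ♘ ♖│1
  ─────────────────
  a b c d e f g h

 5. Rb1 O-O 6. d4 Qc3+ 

  a b c d e f g h
  ─────────────────
8│♜ ♞ ♝ · · ♜ ♚ ·│8
7│♟ ♟ · ♟ · ♟ ♟ ♟│7
6│· · · · ♟ · · ♞│6
5│· · · · · · · ·│5
4│· · · ♙ · · · ·│4
3│♝ · ♛ · · · · ·│3
2│· ♙ ♙ · ♙ ♙ ♙ ♙│2
1│· ♖ ♗ ♕ ♔ ♗ ♘ ♖│1
  ─────────────────
  a b c d e f g h

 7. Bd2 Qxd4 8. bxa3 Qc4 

  a b c d e f g h
  ─────────────────
8│♜ ♞ ♝ · · ♜ ♚ ·│8
7│♟ ♟ · ♟ · ♟ ♟ ♟│7
6│· · · · ♟ · · ♞│6
5│· · · · · · · ·│5
4│· · ♛ · · · · ·│4
3│♙ · · · · · · ·│3
2│· · ♙ ♗ ♙ ♙ ♙ ♙│2
1│· ♖ · ♕ ♔ ♗ ♘ ♖│1
  ─────────────────
  a b c d e f g h

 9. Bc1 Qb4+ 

  a b c d e f g h
  ─────────────────
8│♜ ♞ ♝ · · ♜ ♚ ·│8
7│♟ ♟ · ♟ · ♟ ♟ ♟│7
6│· · · · ♟ · · ♞│6
5│· · · · · · · ·│5
4│· ♛ · · · · · ·│4
3│♙ · · · · · · ·│3
2│· · ♙ · ♙ ♙ ♙ ♙│2
1│· ♖ ♗ ♕ ♔ ♗ ♘ ♖│1
  ─────────────────
  a b c d e f g h


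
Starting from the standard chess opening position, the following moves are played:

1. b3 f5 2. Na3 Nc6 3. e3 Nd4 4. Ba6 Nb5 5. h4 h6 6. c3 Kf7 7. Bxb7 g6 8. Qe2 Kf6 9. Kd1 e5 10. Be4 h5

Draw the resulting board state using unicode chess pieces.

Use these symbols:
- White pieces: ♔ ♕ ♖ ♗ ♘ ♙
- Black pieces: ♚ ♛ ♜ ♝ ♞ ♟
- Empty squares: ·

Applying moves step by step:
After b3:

♜ ♞ ♝ ♛ ♚ ♝ ♞ ♜
♟ ♟ ♟ ♟ ♟ ♟ ♟ ♟
· · · · · · · ·
· · · · · · · ·
· · · · · · · ·
· ♙ · · · · · ·
♙ · ♙ ♙ ♙ ♙ ♙ ♙
♖ ♘ ♗ ♕ ♔ ♗ ♘ ♖


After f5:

♜ ♞ ♝ ♛ ♚ ♝ ♞ ♜
♟ ♟ ♟ ♟ ♟ · ♟ ♟
· · · · · · · ·
· · · · · ♟ · ·
· · · · · · · ·
· ♙ · · · · · ·
♙ · ♙ ♙ ♙ ♙ ♙ ♙
♖ ♘ ♗ ♕ ♔ ♗ ♘ ♖


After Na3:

♜ ♞ ♝ ♛ ♚ ♝ ♞ ♜
♟ ♟ ♟ ♟ ♟ · ♟ ♟
· · · · · · · ·
· · · · · ♟ · ·
· · · · · · · ·
♘ ♙ · · · · · ·
♙ · ♙ ♙ ♙ ♙ ♙ ♙
♖ · ♗ ♕ ♔ ♗ ♘ ♖


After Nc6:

♜ · ♝ ♛ ♚ ♝ ♞ ♜
♟ ♟ ♟ ♟ ♟ · ♟ ♟
· · ♞ · · · · ·
· · · · · ♟ · ·
· · · · · · · ·
♘ ♙ · · · · · ·
♙ · ♙ ♙ ♙ ♙ ♙ ♙
♖ · ♗ ♕ ♔ ♗ ♘ ♖


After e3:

♜ · ♝ ♛ ♚ ♝ ♞ ♜
♟ ♟ ♟ ♟ ♟ · ♟ ♟
· · ♞ · · · · ·
· · · · · ♟ · ·
· · · · · · · ·
♘ ♙ · · ♙ · · ·
♙ · ♙ ♙ · ♙ ♙ ♙
♖ · ♗ ♕ ♔ ♗ ♘ ♖


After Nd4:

♜ · ♝ ♛ ♚ ♝ ♞ ♜
♟ ♟ ♟ ♟ ♟ · ♟ ♟
· · · · · · · ·
· · · · · ♟ · ·
· · · ♞ · · · ·
♘ ♙ · · ♙ · · ·
♙ · ♙ ♙ · ♙ ♙ ♙
♖ · ♗ ♕ ♔ ♗ ♘ ♖


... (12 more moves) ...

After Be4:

♜ · ♝ ♛ · ♝ ♞ ♜
♟ · ♟ ♟ · · · ·
· · · · · ♚ ♟ ♟
· ♞ · · ♟ ♟ · ·
· · · · ♗ · · ♙
♘ ♙ ♙ · ♙ · · ·
♙ · · ♙ ♕ ♙ ♙ ·
♖ · ♗ ♔ · · ♘ ♖


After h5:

♜ · ♝ ♛ · ♝ ♞ ♜
♟ · ♟ ♟ · · · ·
· · · · · ♚ ♟ ·
· ♞ · · ♟ ♟ · ♟
· · · · ♗ · · ♙
♘ ♙ ♙ · ♙ · · ·
♙ · · ♙ ♕ ♙ ♙ ·
♖ · ♗ ♔ · · ♘ ♖



  a b c d e f g h
  ─────────────────
8│♜ · ♝ ♛ · ♝ ♞ ♜│8
7│♟ · ♟ ♟ · · · ·│7
6│· · · · · ♚ ♟ ·│6
5│· ♞ · · ♟ ♟ · ♟│5
4│· · · · ♗ · · ♙│4
3│♘ ♙ ♙ · ♙ · · ·│3
2│♙ · · ♙ ♕ ♙ ♙ ·│2
1│♖ · ♗ ♔ · · ♘ ♖│1
  ─────────────────
  a b c d e f g h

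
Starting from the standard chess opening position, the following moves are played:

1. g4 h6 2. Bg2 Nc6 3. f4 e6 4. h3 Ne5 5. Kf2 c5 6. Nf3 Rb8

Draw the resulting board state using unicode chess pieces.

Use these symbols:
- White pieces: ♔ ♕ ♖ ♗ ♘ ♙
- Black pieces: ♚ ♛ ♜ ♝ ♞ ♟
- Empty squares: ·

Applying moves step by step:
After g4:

♜ ♞ ♝ ♛ ♚ ♝ ♞ ♜
♟ ♟ ♟ ♟ ♟ ♟ ♟ ♟
· · · · · · · ·
· · · · · · · ·
· · · · · · ♙ ·
· · · · · · · ·
♙ ♙ ♙ ♙ ♙ ♙ · ♙
♖ ♘ ♗ ♕ ♔ ♗ ♘ ♖


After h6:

♜ ♞ ♝ ♛ ♚ ♝ ♞ ♜
♟ ♟ ♟ ♟ ♟ ♟ ♟ ·
· · · · · · · ♟
· · · · · · · ·
· · · · · · ♙ ·
· · · · · · · ·
♙ ♙ ♙ ♙ ♙ ♙ · ♙
♖ ♘ ♗ ♕ ♔ ♗ ♘ ♖


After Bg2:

♜ ♞ ♝ ♛ ♚ ♝ ♞ ♜
♟ ♟ ♟ ♟ ♟ ♟ ♟ ·
· · · · · · · ♟
· · · · · · · ·
· · · · · · ♙ ·
· · · · · · · ·
♙ ♙ ♙ ♙ ♙ ♙ ♗ ♙
♖ ♘ ♗ ♕ ♔ · ♘ ♖


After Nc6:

♜ · ♝ ♛ ♚ ♝ ♞ ♜
♟ ♟ ♟ ♟ ♟ ♟ ♟ ·
· · ♞ · · · · ♟
· · · · · · · ·
· · · · · · ♙ ·
· · · · · · · ·
♙ ♙ ♙ ♙ ♙ ♙ ♗ ♙
♖ ♘ ♗ ♕ ♔ · ♘ ♖


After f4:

♜ · ♝ ♛ ♚ ♝ ♞ ♜
♟ ♟ ♟ ♟ ♟ ♟ ♟ ·
· · ♞ · · · · ♟
· · · · · · · ·
· · · · · ♙ ♙ ·
· · · · · · · ·
♙ ♙ ♙ ♙ ♙ · ♗ ♙
♖ ♘ ♗ ♕ ♔ · ♘ ♖


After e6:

♜ · ♝ ♛ ♚ ♝ ♞ ♜
♟ ♟ ♟ ♟ · ♟ ♟ ·
· · ♞ · ♟ · · ♟
· · · · · · · ·
· · · · · ♙ ♙ ·
· · · · · · · ·
♙ ♙ ♙ ♙ ♙ · ♗ ♙
♖ ♘ ♗ ♕ ♔ · ♘ ♖


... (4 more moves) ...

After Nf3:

♜ · ♝ ♛ ♚ ♝ ♞ ♜
♟ ♟ · ♟ · ♟ ♟ ·
· · · · ♟ · · ♟
· · ♟ · ♞ · · ·
· · · · · ♙ ♙ ·
· · · · · ♘ · ♙
♙ ♙ ♙ ♙ ♙ ♔ ♗ ·
♖ ♘ ♗ ♕ · · · ♖


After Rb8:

· ♜ ♝ ♛ ♚ ♝ ♞ ♜
♟ ♟ · ♟ · ♟ ♟ ·
· · · · ♟ · · ♟
· · ♟ · ♞ · · ·
· · · · · ♙ ♙ ·
· · · · · ♘ · ♙
♙ ♙ ♙ ♙ ♙ ♔ ♗ ·
♖ ♘ ♗ ♕ · · · ♖



  a b c d e f g h
  ─────────────────
8│· ♜ ♝ ♛ ♚ ♝ ♞ ♜│8
7│♟ ♟ · ♟ · ♟ ♟ ·│7
6│· · · · ♟ · · ♟│6
5│· · ♟ · ♞ · · ·│5
4│· · · · · ♙ ♙ ·│4
3│· · · · · ♘ · ♙│3
2│♙ ♙ ♙ ♙ ♙ ♔ ♗ ·│2
1│♖ ♘ ♗ ♕ · · · ♖│1
  ─────────────────
  a b c d e f g h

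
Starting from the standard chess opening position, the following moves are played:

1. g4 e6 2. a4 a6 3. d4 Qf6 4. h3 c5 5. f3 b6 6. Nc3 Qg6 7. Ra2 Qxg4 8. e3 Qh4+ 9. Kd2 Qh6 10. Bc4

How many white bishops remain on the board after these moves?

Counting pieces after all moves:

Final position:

  a b c d e f g h
  ─────────────────
8│♜ ♞ ♝ · ♚ ♝ ♞ ♜│8
7│· · · ♟ · ♟ ♟ ♟│7
6│♟ ♟ · · ♟ · · ♛│6
5│· · ♟ · · · · ·│5
4│♙ · ♗ ♙ · · · ·│4
3│· · ♘ · ♙ ♙ · ♙│3
2│♖ ♙ ♙ ♔ · · · ·│2
1│· · ♗ ♕ · · ♘ ♖│1
  ─────────────────
  a b c d e f g h


2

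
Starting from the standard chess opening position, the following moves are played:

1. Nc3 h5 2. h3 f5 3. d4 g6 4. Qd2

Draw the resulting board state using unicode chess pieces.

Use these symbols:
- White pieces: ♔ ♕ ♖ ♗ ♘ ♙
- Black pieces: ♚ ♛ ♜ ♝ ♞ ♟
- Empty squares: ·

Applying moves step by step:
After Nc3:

♜ ♞ ♝ ♛ ♚ ♝ ♞ ♜
♟ ♟ ♟ ♟ ♟ ♟ ♟ ♟
· · · · · · · ·
· · · · · · · ·
· · · · · · · ·
· · ♘ · · · · ·
♙ ♙ ♙ ♙ ♙ ♙ ♙ ♙
♖ · ♗ ♕ ♔ ♗ ♘ ♖


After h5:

♜ ♞ ♝ ♛ ♚ ♝ ♞ ♜
♟ ♟ ♟ ♟ ♟ ♟ ♟ ·
· · · · · · · ·
· · · · · · · ♟
· · · · · · · ·
· · ♘ · · · · ·
♙ ♙ ♙ ♙ ♙ ♙ ♙ ♙
♖ · ♗ ♕ ♔ ♗ ♘ ♖


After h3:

♜ ♞ ♝ ♛ ♚ ♝ ♞ ♜
♟ ♟ ♟ ♟ ♟ ♟ ♟ ·
· · · · · · · ·
· · · · · · · ♟
· · · · · · · ·
· · ♘ · · · · ♙
♙ ♙ ♙ ♙ ♙ ♙ ♙ ·
♖ · ♗ ♕ ♔ ♗ ♘ ♖


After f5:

♜ ♞ ♝ ♛ ♚ ♝ ♞ ♜
♟ ♟ ♟ ♟ ♟ · ♟ ·
· · · · · · · ·
· · · · · ♟ · ♟
· · · · · · · ·
· · ♘ · · · · ♙
♙ ♙ ♙ ♙ ♙ ♙ ♙ ·
♖ · ♗ ♕ ♔ ♗ ♘ ♖


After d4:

♜ ♞ ♝ ♛ ♚ ♝ ♞ ♜
♟ ♟ ♟ ♟ ♟ · ♟ ·
· · · · · · · ·
· · · · · ♟ · ♟
· · · ♙ · · · ·
· · ♘ · · · · ♙
♙ ♙ ♙ · ♙ ♙ ♙ ·
♖ · ♗ ♕ ♔ ♗ ♘ ♖


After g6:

♜ ♞ ♝ ♛ ♚ ♝ ♞ ♜
♟ ♟ ♟ ♟ ♟ · · ·
· · · · · · ♟ ·
· · · · · ♟ · ♟
· · · ♙ · · · ·
· · ♘ · · · · ♙
♙ ♙ ♙ · ♙ ♙ ♙ ·
♖ · ♗ ♕ ♔ ♗ ♘ ♖


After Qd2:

♜ ♞ ♝ ♛ ♚ ♝ ♞ ♜
♟ ♟ ♟ ♟ ♟ · · ·
· · · · · · ♟ ·
· · · · · ♟ · ♟
· · · ♙ · · · ·
· · ♘ · · · · ♙
♙ ♙ ♙ ♕ ♙ ♙ ♙ ·
♖ · ♗ · ♔ ♗ ♘ ♖



  a b c d e f g h
  ─────────────────
8│♜ ♞ ♝ ♛ ♚ ♝ ♞ ♜│8
7│♟ ♟ ♟ ♟ ♟ · · ·│7
6│· · · · · · ♟ ·│6
5│· · · · · ♟ · ♟│5
4│· · · ♙ · · · ·│4
3│· · ♘ · · · · ♙│3
2│♙ ♙ ♙ ♕ ♙ ♙ ♙ ·│2
1│♖ · ♗ · ♔ ♗ ♘ ♖│1
  ─────────────────
  a b c d e f g h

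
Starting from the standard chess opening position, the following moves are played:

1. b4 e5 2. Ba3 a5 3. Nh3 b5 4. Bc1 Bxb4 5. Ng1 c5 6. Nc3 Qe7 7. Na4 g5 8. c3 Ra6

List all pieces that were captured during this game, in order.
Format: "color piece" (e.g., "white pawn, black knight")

Tracking captures:
  Bxb4: captured white pawn

white pawn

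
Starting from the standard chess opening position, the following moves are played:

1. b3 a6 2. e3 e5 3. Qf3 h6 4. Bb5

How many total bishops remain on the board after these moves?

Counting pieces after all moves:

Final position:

  a b c d e f g h
  ─────────────────
8│♜ ♞ ♝ ♛ ♚ ♝ ♞ ♜│8
7│· ♟ ♟ ♟ · ♟ ♟ ·│7
6│♟ · · · · · · ♟│6
5│· ♗ · · ♟ · · ·│5
4│· · · · · · · ·│4
3│· ♙ · · ♙ ♕ · ·│3
2│♙ · ♙ ♙ · ♙ ♙ ♙│2
1│♖ ♘ ♗ · ♔ · ♘ ♖│1
  ─────────────────
  a b c d e f g h


4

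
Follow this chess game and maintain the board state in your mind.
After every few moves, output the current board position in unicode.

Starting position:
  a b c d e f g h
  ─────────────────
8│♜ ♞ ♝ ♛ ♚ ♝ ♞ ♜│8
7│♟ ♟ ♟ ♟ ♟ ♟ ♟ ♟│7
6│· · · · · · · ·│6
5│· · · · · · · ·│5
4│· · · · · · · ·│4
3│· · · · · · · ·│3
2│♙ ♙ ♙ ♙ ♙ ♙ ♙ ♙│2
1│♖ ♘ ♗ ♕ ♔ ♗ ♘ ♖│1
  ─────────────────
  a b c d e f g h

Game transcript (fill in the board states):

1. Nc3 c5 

  a b c d e f g h
  ─────────────────
8│♜ ♞ ♝ ♛ ♚ ♝ ♞ ♜│8
7│♟ ♟ · ♟ ♟ ♟ ♟ ♟│7
6│· · · · · · · ·│6
5│· · ♟ · · · · ·│5
4│· · · · · · · ·│4
3│· · ♘ · · · · ·│3
2│♙ ♙ ♙ ♙ ♙ ♙ ♙ ♙│2
1│♖ · ♗ ♕ ♔ ♗ ♘ ♖│1
  ─────────────────
  a b c d e f g h

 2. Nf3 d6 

  a b c d e f g h
  ─────────────────
8│♜ ♞ ♝ ♛ ♚ ♝ ♞ ♜│8
7│♟ ♟ · · ♟ ♟ ♟ ♟│7
6│· · · ♟ · · · ·│6
5│· · ♟ · · · · ·│5
4│· · · · · · · ·│4
3│· · ♘ · · ♘ · ·│3
2│♙ ♙ ♙ ♙ ♙ ♙ ♙ ♙│2
1│♖ · ♗ ♕ ♔ ♗ · ♖│1
  ─────────────────
  a b c d e f g h

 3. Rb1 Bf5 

  a b c d e f g h
  ─────────────────
8│♜ ♞ · ♛ ♚ ♝ ♞ ♜│8
7│♟ ♟ · · ♟ ♟ ♟ ♟│7
6│· · · ♟ · · · ·│6
5│· · ♟ · · ♝ · ·│5
4│· · · · · · · ·│4
3│· · ♘ · · ♘ · ·│3
2│♙ ♙ ♙ ♙ ♙ ♙ ♙ ♙│2
1│· ♖ ♗ ♕ ♔ ♗ · ♖│1
  ─────────────────
  a b c d e f g h



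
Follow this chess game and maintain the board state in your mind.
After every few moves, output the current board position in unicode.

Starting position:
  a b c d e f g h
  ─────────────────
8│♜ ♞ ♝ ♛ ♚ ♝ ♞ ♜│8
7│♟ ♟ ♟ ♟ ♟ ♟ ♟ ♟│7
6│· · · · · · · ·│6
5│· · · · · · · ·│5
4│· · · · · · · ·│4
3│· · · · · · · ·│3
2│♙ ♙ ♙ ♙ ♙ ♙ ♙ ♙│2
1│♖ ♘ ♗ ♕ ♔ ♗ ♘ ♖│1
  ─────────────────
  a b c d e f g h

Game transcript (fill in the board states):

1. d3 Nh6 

  a b c d e f g h
  ─────────────────
8│♜ ♞ ♝ ♛ ♚ ♝ · ♜│8
7│♟ ♟ ♟ ♟ ♟ ♟ ♟ ♟│7
6│· · · · · · · ♞│6
5│· · · · · · · ·│5
4│· · · · · · · ·│4
3│· · · ♙ · · · ·│3
2│♙ ♙ ♙ · ♙ ♙ ♙ ♙│2
1│♖ ♘ ♗ ♕ ♔ ♗ ♘ ♖│1
  ─────────────────
  a b c d e f g h

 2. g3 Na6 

  a b c d e f g h
  ─────────────────
8│♜ · ♝ ♛ ♚ ♝ · ♜│8
7│♟ ♟ ♟ ♟ ♟ ♟ ♟ ♟│7
6│♞ · · · · · · ♞│6
5│· · · · · · · ·│5
4│· · · · · · · ·│4
3│· · · ♙ · · ♙ ·│3
2│♙ ♙ ♙ · ♙ ♙ · ♙│2
1│♖ ♘ ♗ ♕ ♔ ♗ ♘ ♖│1
  ─────────────────
  a b c d e f g h

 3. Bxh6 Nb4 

  a b c d e f g h
  ─────────────────
8│♜ · ♝ ♛ ♚ ♝ · ♜│8
7│♟ ♟ ♟ ♟ ♟ ♟ ♟ ♟│7
6│· · · · · · · ♗│6
5│· · · · · · · ·│5
4│· ♞ · · · · · ·│4
3│· · · ♙ · · ♙ ·│3
2│♙ ♙ ♙ · ♙ ♙ · ♙│2
1│♖ ♘ · ♕ ♔ ♗ ♘ ♖│1
  ─────────────────
  a b c d e f g h

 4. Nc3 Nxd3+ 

  a b c d e f g h
  ─────────────────
8│♜ · ♝ ♛ ♚ ♝ · ♜│8
7│♟ ♟ ♟ ♟ ♟ ♟ ♟ ♟│7
6│· · · · · · · ♗│6
5│· · · · · · · ·│5
4│· · · · · · · ·│4
3│· · ♘ ♞ · · ♙ ·│3
2│♙ ♙ ♙ · ♙ ♙ · ♙│2
1│♖ · · ♕ ♔ ♗ ♘ ♖│1
  ─────────────────
  a b c d e f g h

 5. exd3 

  a b c d e f g h
  ─────────────────
8│♜ · ♝ ♛ ♚ ♝ · ♜│8
7│♟ ♟ ♟ ♟ ♟ ♟ ♟ ♟│7
6│· · · · · · · ♗│6
5│· · · · · · · ·│5
4│· · · · · · · ·│4
3│· · ♘ ♙ · · ♙ ·│3
2│♙ ♙ ♙ · · ♙ · ♙│2
1│♖ · · ♕ ♔ ♗ ♘ ♖│1
  ─────────────────
  a b c d e f g h


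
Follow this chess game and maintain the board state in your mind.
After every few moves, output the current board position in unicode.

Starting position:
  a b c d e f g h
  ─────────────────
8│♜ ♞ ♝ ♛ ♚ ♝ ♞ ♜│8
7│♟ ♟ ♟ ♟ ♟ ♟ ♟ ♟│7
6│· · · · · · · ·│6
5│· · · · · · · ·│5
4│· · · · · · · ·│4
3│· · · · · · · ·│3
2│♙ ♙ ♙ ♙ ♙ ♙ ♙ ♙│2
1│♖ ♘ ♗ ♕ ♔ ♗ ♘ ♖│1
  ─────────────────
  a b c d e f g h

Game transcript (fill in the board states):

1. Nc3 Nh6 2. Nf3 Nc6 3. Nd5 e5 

  a b c d e f g h
  ─────────────────
8│♜ · ♝ ♛ ♚ ♝ · ♜│8
7│♟ ♟ ♟ ♟ · ♟ ♟ ♟│7
6│· · ♞ · · · · ♞│6
5│· · · ♘ ♟ · · ·│5
4│· · · · · · · ·│4
3│· · · · · ♘ · ·│3
2│♙ ♙ ♙ ♙ ♙ ♙ ♙ ♙│2
1│♖ · ♗ ♕ ♔ ♗ · ♖│1
  ─────────────────
  a b c d e f g h

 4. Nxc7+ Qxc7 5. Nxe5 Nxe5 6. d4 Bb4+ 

  a b c d e f g h
  ─────────────────
8│♜ · ♝ · ♚ · · ♜│8
7│♟ ♟ ♛ ♟ · ♟ ♟ ♟│7
6│· · · · · · · ♞│6
5│· · · · ♞ · · ·│5
4│· ♝ · ♙ · · · ·│4
3│· · · · · · · ·│3
2│♙ ♙ ♙ · ♙ ♙ ♙ ♙│2
1│♖ · ♗ ♕ ♔ ♗ · ♖│1
  ─────────────────
  a b c d e f g h

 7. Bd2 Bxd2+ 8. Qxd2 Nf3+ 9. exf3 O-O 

  a b c d e f g h
  ─────────────────
8│♜ · ♝ · · ♜ ♚ ·│8
7│♟ ♟ ♛ ♟ · ♟ ♟ ♟│7
6│· · · · · · · ♞│6
5│· · · · · · · ·│5
4│· · · ♙ · · · ·│4
3│· · · · · ♙ · ·│3
2│♙ ♙ ♙ ♕ · ♙ ♙ ♙│2
1│♖ · · · ♔ ♗ · ♖│1
  ─────────────────
  a b c d e f g h

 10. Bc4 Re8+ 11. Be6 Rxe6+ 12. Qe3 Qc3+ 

  a b c d e f g h
  ─────────────────
8│♜ · ♝ · · · ♚ ·│8
7│♟ ♟ · ♟ · ♟ ♟ ♟│7
6│· · · · ♜ · · ♞│6
5│· · · · · · · ·│5
4│· · · ♙ · · · ·│4
3│· · ♛ · ♕ ♙ · ·│3
2│♙ ♙ ♙ · · ♙ ♙ ♙│2
1│♖ · · · ♔ · · ♖│1
  ─────────────────
  a b c d e f g h

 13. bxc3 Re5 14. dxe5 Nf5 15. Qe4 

  a b c d e f g h
  ─────────────────
8│♜ · ♝ · · · ♚ ·│8
7│♟ ♟ · ♟ · ♟ ♟ ♟│7
6│· · · · · · · ·│6
5│· · · · ♙ ♞ · ·│5
4│· · · · ♕ · · ·│4
3│· · ♙ · · ♙ · ·│3
2│♙ · ♙ · · ♙ ♙ ♙│2
1│♖ · · · ♔ · · ♖│1
  ─────────────────
  a b c d e f g h


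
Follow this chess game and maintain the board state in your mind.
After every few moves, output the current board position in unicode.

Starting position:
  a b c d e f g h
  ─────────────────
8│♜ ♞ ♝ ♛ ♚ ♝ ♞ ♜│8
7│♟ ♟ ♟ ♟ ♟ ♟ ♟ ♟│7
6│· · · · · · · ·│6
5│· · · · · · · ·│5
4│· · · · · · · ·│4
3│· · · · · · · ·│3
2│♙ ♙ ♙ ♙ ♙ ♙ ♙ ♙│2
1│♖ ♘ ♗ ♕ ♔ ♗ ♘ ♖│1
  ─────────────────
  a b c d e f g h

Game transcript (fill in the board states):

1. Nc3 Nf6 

  a b c d e f g h
  ─────────────────
8│♜ ♞ ♝ ♛ ♚ ♝ · ♜│8
7│♟ ♟ ♟ ♟ ♟ ♟ ♟ ♟│7
6│· · · · · ♞ · ·│6
5│· · · · · · · ·│5
4│· · · · · · · ·│4
3│· · ♘ · · · · ·│3
2│♙ ♙ ♙ ♙ ♙ ♙ ♙ ♙│2
1│♖ · ♗ ♕ ♔ ♗ ♘ ♖│1
  ─────────────────
  a b c d e f g h

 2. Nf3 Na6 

  a b c d e f g h
  ─────────────────
8│♜ · ♝ ♛ ♚ ♝ · ♜│8
7│♟ ♟ ♟ ♟ ♟ ♟ ♟ ♟│7
6│♞ · · · · ♞ · ·│6
5│· · · · · · · ·│5
4│· · · · · · · ·│4
3│· · ♘ · · ♘ · ·│3
2│♙ ♙ ♙ ♙ ♙ ♙ ♙ ♙│2
1│♖ · ♗ ♕ ♔ ♗ · ♖│1
  ─────────────────
  a b c d e f g h

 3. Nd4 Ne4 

  a b c d e f g h
  ─────────────────
8│♜ · ♝ ♛ ♚ ♝ · ♜│8
7│♟ ♟ ♟ ♟ ♟ ♟ ♟ ♟│7
6│♞ · · · · · · ·│6
5│· · · · · · · ·│5
4│· · · ♘ ♞ · · ·│4
3│· · ♘ · · · · ·│3
2│♙ ♙ ♙ ♙ ♙ ♙ ♙ ♙│2
1│♖ · ♗ ♕ ♔ ♗ · ♖│1
  ─────────────────
  a b c d e f g h



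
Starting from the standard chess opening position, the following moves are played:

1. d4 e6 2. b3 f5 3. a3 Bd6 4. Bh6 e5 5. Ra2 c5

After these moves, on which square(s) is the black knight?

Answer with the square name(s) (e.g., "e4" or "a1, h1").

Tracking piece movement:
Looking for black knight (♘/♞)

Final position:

  a b c d e f g h
  ─────────────────
8│♜ ♞ ♝ ♛ ♚ · ♞ ♜│8
7│♟ ♟ · ♟ · · ♟ ♟│7
6│· · · ♝ · · · ♗│6
5│· · ♟ · ♟ ♟ · ·│5
4│· · · ♙ · · · ·│4
3│♙ ♙ · · · · · ·│3
2│♖ · ♙ · ♙ ♙ ♙ ♙│2
1│· ♘ · ♕ ♔ ♗ ♘ ♖│1
  ─────────────────
  a b c d e f g h


b8, g8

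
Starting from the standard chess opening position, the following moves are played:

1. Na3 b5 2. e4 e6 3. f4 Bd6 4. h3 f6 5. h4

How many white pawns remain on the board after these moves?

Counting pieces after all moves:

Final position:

  a b c d e f g h
  ─────────────────
8│♜ ♞ ♝ ♛ ♚ · ♞ ♜│8
7│♟ · ♟ ♟ · · ♟ ♟│7
6│· · · ♝ ♟ ♟ · ·│6
5│· ♟ · · · · · ·│5
4│· · · · ♙ ♙ · ♙│4
3│♘ · · · · · · ·│3
2│♙ ♙ ♙ ♙ · · ♙ ·│2
1│♖ · ♗ ♕ ♔ ♗ ♘ ♖│1
  ─────────────────
  a b c d e f g h


8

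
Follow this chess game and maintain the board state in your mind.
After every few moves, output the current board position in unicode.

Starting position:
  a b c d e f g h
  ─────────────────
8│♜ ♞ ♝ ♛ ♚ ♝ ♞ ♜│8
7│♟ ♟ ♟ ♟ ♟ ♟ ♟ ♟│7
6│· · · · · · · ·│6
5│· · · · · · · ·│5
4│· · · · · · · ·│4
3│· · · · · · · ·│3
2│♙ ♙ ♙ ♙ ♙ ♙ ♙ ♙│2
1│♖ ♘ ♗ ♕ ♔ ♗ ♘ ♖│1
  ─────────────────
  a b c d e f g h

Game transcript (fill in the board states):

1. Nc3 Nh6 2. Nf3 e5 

  a b c d e f g h
  ─────────────────
8│♜ ♞ ♝ ♛ ♚ ♝ · ♜│8
7│♟ ♟ ♟ ♟ · ♟ ♟ ♟│7
6│· · · · · · · ♞│6
5│· · · · ♟ · · ·│5
4│· · · · · · · ·│4
3│· · ♘ · · ♘ · ·│3
2│♙ ♙ ♙ ♙ ♙ ♙ ♙ ♙│2
1│♖ · ♗ ♕ ♔ ♗ · ♖│1
  ─────────────────
  a b c d e f g h

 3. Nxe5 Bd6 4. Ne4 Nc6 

  a b c d e f g h
  ─────────────────
8│♜ · ♝ ♛ ♚ · · ♜│8
7│♟ ♟ ♟ ♟ · ♟ ♟ ♟│7
6│· · ♞ ♝ · · · ♞│6
5│· · · · ♘ · · ·│5
4│· · · · ♘ · · ·│4
3│· · · · · · · ·│3
2│♙ ♙ ♙ ♙ ♙ ♙ ♙ ♙│2
1│♖ · ♗ ♕ ♔ ♗ · ♖│1
  ─────────────────
  a b c d e f g h

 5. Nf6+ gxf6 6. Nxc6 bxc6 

  a b c d e f g h
  ─────────────────
8│♜ · ♝ ♛ ♚ · · ♜│8
7│♟ · ♟ ♟ · ♟ · ♟│7
6│· · ♟ ♝ · ♟ · ♞│6
5│· · · · · · · ·│5
4│· · · · · · · ·│4
3│· · · · · · · ·│3
2│♙ ♙ ♙ ♙ ♙ ♙ ♙ ♙│2
1│♖ · ♗ ♕ ♔ ♗ · ♖│1
  ─────────────────
  a b c d e f g h

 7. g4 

  a b c d e f g h
  ─────────────────
8│♜ · ♝ ♛ ♚ · · ♜│8
7│♟ · ♟ ♟ · ♟ · ♟│7
6│· · ♟ ♝ · ♟ · ♞│6
5│· · · · · · · ·│5
4│· · · · · · ♙ ·│4
3│· · · · · · · ·│3
2│♙ ♙ ♙ ♙ ♙ ♙ · ♙│2
1│♖ · ♗ ♕ ♔ ♗ · ♖│1
  ─────────────────
  a b c d e f g h


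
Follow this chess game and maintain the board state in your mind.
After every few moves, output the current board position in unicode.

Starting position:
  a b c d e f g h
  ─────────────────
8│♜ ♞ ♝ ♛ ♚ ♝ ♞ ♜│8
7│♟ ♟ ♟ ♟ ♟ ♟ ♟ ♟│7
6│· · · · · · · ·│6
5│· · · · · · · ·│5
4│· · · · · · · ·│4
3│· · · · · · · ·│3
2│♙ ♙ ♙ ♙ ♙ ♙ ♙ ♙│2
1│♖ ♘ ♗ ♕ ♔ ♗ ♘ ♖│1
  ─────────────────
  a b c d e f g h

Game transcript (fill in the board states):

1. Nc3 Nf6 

  a b c d e f g h
  ─────────────────
8│♜ ♞ ♝ ♛ ♚ ♝ · ♜│8
7│♟ ♟ ♟ ♟ ♟ ♟ ♟ ♟│7
6│· · · · · ♞ · ·│6
5│· · · · · · · ·│5
4│· · · · · · · ·│4
3│· · ♘ · · · · ·│3
2│♙ ♙ ♙ ♙ ♙ ♙ ♙ ♙│2
1│♖ · ♗ ♕ ♔ ♗ ♘ ♖│1
  ─────────────────
  a b c d e f g h

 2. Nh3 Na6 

  a b c d e f g h
  ─────────────────
8│♜ · ♝ ♛ ♚ ♝ · ♜│8
7│♟ ♟ ♟ ♟ ♟ ♟ ♟ ♟│7
6│♞ · · · · ♞ · ·│6
5│· · · · · · · ·│5
4│· · · · · · · ·│4
3│· · ♘ · · · · ♘│3
2│♙ ♙ ♙ ♙ ♙ ♙ ♙ ♙│2
1│♖ · ♗ ♕ ♔ ♗ · ♖│1
  ─────────────────
  a b c d e f g h

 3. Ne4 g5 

  a b c d e f g h
  ─────────────────
8│♜ · ♝ ♛ ♚ ♝ · ♜│8
7│♟ ♟ ♟ ♟ ♟ ♟ · ♟│7
6│♞ · · · · ♞ · ·│6
5│· · · · · · ♟ ·│5
4│· · · · ♘ · · ·│4
3│· · · · · · · ♘│3
2│♙ ♙ ♙ ♙ ♙ ♙ ♙ ♙│2
1│♖ · ♗ ♕ ♔ ♗ · ♖│1
  ─────────────────
  a b c d e f g h

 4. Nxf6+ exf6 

  a b c d e f g h
  ─────────────────
8│♜ · ♝ ♛ ♚ ♝ · ♜│8
7│♟ ♟ ♟ ♟ · ♟ · ♟│7
6│♞ · · · · ♟ · ·│6
5│· · · · · · ♟ ·│5
4│· · · · · · · ·│4
3│· · · · · · · ♘│3
2│♙ ♙ ♙ ♙ ♙ ♙ ♙ ♙│2
1│♖ · ♗ ♕ ♔ ♗ · ♖│1
  ─────────────────
  a b c d e f g h

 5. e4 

  a b c d e f g h
  ─────────────────
8│♜ · ♝ ♛ ♚ ♝ · ♜│8
7│♟ ♟ ♟ ♟ · ♟ · ♟│7
6│♞ · · · · ♟ · ·│6
5│· · · · · · ♟ ·│5
4│· · · · ♙ · · ·│4
3│· · · · · · · ♘│3
2│♙ ♙ ♙ ♙ · ♙ ♙ ♙│2
1│♖ · ♗ ♕ ♔ ♗ · ♖│1
  ─────────────────
  a b c d e f g h


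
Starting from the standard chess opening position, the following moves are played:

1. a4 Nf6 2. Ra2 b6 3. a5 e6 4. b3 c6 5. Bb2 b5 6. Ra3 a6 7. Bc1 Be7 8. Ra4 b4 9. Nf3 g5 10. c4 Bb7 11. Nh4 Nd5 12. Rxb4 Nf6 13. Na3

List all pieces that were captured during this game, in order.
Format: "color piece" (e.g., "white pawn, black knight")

Tracking captures:
  Rxb4: captured black pawn

black pawn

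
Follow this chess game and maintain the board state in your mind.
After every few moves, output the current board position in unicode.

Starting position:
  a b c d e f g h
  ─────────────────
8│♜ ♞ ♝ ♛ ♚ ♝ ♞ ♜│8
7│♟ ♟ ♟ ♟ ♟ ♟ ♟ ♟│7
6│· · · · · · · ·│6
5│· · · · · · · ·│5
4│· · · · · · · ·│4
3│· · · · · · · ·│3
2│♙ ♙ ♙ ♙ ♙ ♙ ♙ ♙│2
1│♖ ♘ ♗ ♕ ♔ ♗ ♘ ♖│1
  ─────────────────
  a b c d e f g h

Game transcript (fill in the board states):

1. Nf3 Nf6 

  a b c d e f g h
  ─────────────────
8│♜ ♞ ♝ ♛ ♚ ♝ · ♜│8
7│♟ ♟ ♟ ♟ ♟ ♟ ♟ ♟│7
6│· · · · · ♞ · ·│6
5│· · · · · · · ·│5
4│· · · · · · · ·│4
3│· · · · · ♘ · ·│3
2│♙ ♙ ♙ ♙ ♙ ♙ ♙ ♙│2
1│♖ ♘ ♗ ♕ ♔ ♗ · ♖│1
  ─────────────────
  a b c d e f g h

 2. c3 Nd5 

  a b c d e f g h
  ─────────────────
8│♜ ♞ ♝ ♛ ♚ ♝ · ♜│8
7│♟ ♟ ♟ ♟ ♟ ♟ ♟ ♟│7
6│· · · · · · · ·│6
5│· · · ♞ · · · ·│5
4│· · · · · · · ·│4
3│· · ♙ · · ♘ · ·│3
2│♙ ♙ · ♙ ♙ ♙ ♙ ♙│2
1│♖ ♘ ♗ ♕ ♔ ♗ · ♖│1
  ─────────────────
  a b c d e f g h

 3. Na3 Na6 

  a b c d e f g h
  ─────────────────
8│♜ · ♝ ♛ ♚ ♝ · ♜│8
7│♟ ♟ ♟ ♟ ♟ ♟ ♟ ♟│7
6│♞ · · · · · · ·│6
5│· · · ♞ · · · ·│5
4│· · · · · · · ·│4
3│♘ · ♙ · · ♘ · ·│3
2│♙ ♙ · ♙ ♙ ♙ ♙ ♙│2
1│♖ · ♗ ♕ ♔ ♗ · ♖│1
  ─────────────────
  a b c d e f g h

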